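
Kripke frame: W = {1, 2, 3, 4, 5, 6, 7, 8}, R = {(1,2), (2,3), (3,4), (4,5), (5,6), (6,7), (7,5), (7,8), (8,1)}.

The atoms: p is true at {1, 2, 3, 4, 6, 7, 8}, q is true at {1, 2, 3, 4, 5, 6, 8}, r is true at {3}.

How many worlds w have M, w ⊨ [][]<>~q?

1: successors {2}; []<>~q there: 2:F. ✗
2: successors {3}; []<>~q there: 3:F. ✗
3: successors {4}; []<>~q there: 4:F. ✗
4: successors {5}; []<>~q there: 5:T. ✓
5: successors {6}; []<>~q there: 6:F. ✗
6: successors {7}; []<>~q there: 7:F. ✗
7: successors {5, 8}; []<>~q there: 5:T, 8:F. ✗
8: successors {1}; []<>~q there: 1:F. ✗
Satisfying worlds: {4}.

1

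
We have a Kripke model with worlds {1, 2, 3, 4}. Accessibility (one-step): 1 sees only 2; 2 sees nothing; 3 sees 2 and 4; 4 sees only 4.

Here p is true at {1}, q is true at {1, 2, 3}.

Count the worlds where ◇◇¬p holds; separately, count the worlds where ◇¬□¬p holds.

2 and 0

For ◇◇¬p:
1: successors {2}; ◇¬p there: 2:F. ✗
2: no successors, so ◇◇¬p fails. ✗
3: successors {2, 4}; ◇¬p there: 2:F, 4:T. ✓
4: successors {4}; ◇¬p there: 4:T. ✓
— 2 worlds.
For ◇¬□¬p:
1: successors {2}; ¬□¬p there: 2:F. ✗
2: no successors, so ◇¬□¬p fails. ✗
3: successors {2, 4}; ¬□¬p there: 2:F, 4:F. ✗
4: successors {4}; ¬□¬p there: 4:F. ✗
— 0 worlds.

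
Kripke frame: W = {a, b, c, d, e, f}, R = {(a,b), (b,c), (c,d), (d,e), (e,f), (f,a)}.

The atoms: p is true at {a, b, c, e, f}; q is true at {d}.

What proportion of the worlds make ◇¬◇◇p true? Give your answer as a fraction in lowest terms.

a: successors {b}; ¬◇◇p there: b:T. ✓
b: successors {c}; ¬◇◇p there: c:F. ✗
c: successors {d}; ¬◇◇p there: d:F. ✗
d: successors {e}; ¬◇◇p there: e:F. ✗
e: successors {f}; ¬◇◇p there: f:F. ✗
f: successors {a}; ¬◇◇p there: a:F. ✗
That's 1 of 6 worlds, so 1/6.

1/6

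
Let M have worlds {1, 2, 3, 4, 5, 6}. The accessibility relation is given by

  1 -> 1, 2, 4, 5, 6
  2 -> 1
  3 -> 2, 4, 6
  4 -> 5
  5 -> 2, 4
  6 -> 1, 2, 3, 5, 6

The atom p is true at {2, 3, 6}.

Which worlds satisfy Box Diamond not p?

1: successors {1, 2, 4, 5, 6}; Diamond not p there: 1:T, 2:T, 4:T, 5:T, 6:T. ✓
2: successors {1}; Diamond not p there: 1:T. ✓
3: successors {2, 4, 6}; Diamond not p there: 2:T, 4:T, 6:T. ✓
4: successors {5}; Diamond not p there: 5:T. ✓
5: successors {2, 4}; Diamond not p there: 2:T, 4:T. ✓
6: successors {1, 2, 3, 5, 6}; Diamond not p there: 1:T, 2:T, 3:T, 5:T, 6:T. ✓

{1, 2, 3, 4, 5, 6}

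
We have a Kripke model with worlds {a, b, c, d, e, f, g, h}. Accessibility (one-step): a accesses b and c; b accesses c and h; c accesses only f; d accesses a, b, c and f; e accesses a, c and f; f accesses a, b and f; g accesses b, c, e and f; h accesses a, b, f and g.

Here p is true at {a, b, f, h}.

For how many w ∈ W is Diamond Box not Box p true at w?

0

a: successors {b, c}; Box not Box p there: b:F, c:F. ✗
b: successors {c, h}; Box not Box p there: c:F, h:F. ✗
c: successors {f}; Box not Box p there: f:F. ✗
d: successors {a, b, c, f}; Box not Box p there: a:F, b:F, c:F, f:F. ✗
e: successors {a, c, f}; Box not Box p there: a:F, c:F, f:F. ✗
f: successors {a, b, f}; Box not Box p there: a:F, b:F, f:F. ✗
g: successors {b, c, e, f}; Box not Box p there: b:F, c:F, e:F, f:F. ✗
h: successors {a, b, f, g}; Box not Box p there: a:F, b:F, f:F, g:F. ✗
Satisfying worlds: ∅.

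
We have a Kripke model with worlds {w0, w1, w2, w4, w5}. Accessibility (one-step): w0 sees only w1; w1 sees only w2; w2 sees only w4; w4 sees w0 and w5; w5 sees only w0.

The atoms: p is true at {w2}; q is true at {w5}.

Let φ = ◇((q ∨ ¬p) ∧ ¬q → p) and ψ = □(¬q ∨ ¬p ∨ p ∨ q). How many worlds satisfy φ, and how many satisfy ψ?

2 and 5

For ◇((q ∨ ¬p) ∧ ¬q → p):
w0: successors {w1}; (q ∨ ¬p) ∧ ¬q → p there: w1:F. ✗
w1: successors {w2}; (q ∨ ¬p) ∧ ¬q → p there: w2:T. ✓
w2: successors {w4}; (q ∨ ¬p) ∧ ¬q → p there: w4:F. ✗
w4: successors {w0, w5}; (q ∨ ¬p) ∧ ¬q → p there: w0:F, w5:T. ✓
w5: successors {w0}; (q ∨ ¬p) ∧ ¬q → p there: w0:F. ✗
— 2 worlds.
For □(¬q ∨ ¬p ∨ p ∨ q):
w0: successors {w1}; ¬q ∨ ¬p ∨ p ∨ q there: w1:T. ✓
w1: successors {w2}; ¬q ∨ ¬p ∨ p ∨ q there: w2:T. ✓
w2: successors {w4}; ¬q ∨ ¬p ∨ p ∨ q there: w4:T. ✓
w4: successors {w0, w5}; ¬q ∨ ¬p ∨ p ∨ q there: w0:T, w5:T. ✓
w5: successors {w0}; ¬q ∨ ¬p ∨ p ∨ q there: w0:T. ✓
— 5 worlds.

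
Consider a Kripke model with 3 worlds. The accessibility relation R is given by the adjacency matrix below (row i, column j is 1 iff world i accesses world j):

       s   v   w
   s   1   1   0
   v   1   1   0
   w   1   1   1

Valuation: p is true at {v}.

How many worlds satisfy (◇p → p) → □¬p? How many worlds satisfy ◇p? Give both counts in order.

For (◇p → p) → □¬p:
s: ◇p → p is F, □¬p is F. ✓
v: ◇p → p is T, □¬p is F. ✗
w: ◇p → p is F, □¬p is F. ✓
— 2 worlds.
For ◇p:
s: successors {s, v}; p there: s:F, v:T. ✓
v: successors {s, v}; p there: s:F, v:T. ✓
w: successors {s, v, w}; p there: s:F, v:T, w:F. ✓
— 3 worlds.

2 and 3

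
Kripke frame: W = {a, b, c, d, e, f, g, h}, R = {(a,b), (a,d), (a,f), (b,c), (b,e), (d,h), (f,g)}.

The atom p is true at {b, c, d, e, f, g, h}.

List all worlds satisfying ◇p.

a: successors {b, d, f}; p there: b:T, d:T, f:T. ✓
b: successors {c, e}; p there: c:T, e:T. ✓
c: no successors, so ◇p fails. ✗
d: successors {h}; p there: h:T. ✓
e: no successors, so ◇p fails. ✗
f: successors {g}; p there: g:T. ✓
g: no successors, so ◇p fails. ✗
h: no successors, so ◇p fails. ✗

{a, b, d, f}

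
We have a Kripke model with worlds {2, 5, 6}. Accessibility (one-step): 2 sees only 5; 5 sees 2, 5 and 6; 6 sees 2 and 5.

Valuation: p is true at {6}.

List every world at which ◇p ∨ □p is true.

2: ◇p is F, □p is F. ✗
5: ◇p is T, □p is F. ✓
6: ◇p is F, □p is F. ✗

{5}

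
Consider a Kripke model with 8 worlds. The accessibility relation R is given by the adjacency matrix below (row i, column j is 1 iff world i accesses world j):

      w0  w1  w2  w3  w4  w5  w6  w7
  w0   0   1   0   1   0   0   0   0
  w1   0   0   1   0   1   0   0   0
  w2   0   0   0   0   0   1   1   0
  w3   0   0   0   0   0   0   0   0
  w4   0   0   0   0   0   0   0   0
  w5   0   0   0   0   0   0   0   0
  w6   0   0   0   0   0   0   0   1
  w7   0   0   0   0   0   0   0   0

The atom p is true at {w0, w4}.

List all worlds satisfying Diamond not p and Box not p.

w0: Diamond not p is T, Box not p is T. ✓
w1: Diamond not p is T, Box not p is F. ✗
w2: Diamond not p is T, Box not p is T. ✓
w3: Diamond not p is F, Box not p is T. ✗
w4: Diamond not p is F, Box not p is T. ✗
w5: Diamond not p is F, Box not p is T. ✗
w6: Diamond not p is T, Box not p is T. ✓
w7: Diamond not p is F, Box not p is T. ✗

{w0, w2, w6}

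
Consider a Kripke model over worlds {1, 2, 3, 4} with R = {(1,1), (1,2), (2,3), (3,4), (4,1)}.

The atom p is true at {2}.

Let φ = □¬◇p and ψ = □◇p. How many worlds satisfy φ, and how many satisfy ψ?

2 and 1

For □¬◇p:
1: successors {1, 2}; ¬◇p there: 1:F, 2:T. ✗
2: successors {3}; ¬◇p there: 3:T. ✓
3: successors {4}; ¬◇p there: 4:T. ✓
4: successors {1}; ¬◇p there: 1:F. ✗
— 2 worlds.
For □◇p:
1: successors {1, 2}; ◇p there: 1:T, 2:F. ✗
2: successors {3}; ◇p there: 3:F. ✗
3: successors {4}; ◇p there: 4:F. ✗
4: successors {1}; ◇p there: 1:T. ✓
— 1 world.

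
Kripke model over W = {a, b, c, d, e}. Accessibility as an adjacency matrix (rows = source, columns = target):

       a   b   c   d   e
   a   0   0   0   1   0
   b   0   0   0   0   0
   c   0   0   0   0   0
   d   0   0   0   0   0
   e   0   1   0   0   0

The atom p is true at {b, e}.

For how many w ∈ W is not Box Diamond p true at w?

2

a: Box Diamond p is F. ✓
b: Box Diamond p is T. ✗
c: Box Diamond p is T. ✗
d: Box Diamond p is T. ✗
e: Box Diamond p is F. ✓
Satisfying worlds: {a, e}.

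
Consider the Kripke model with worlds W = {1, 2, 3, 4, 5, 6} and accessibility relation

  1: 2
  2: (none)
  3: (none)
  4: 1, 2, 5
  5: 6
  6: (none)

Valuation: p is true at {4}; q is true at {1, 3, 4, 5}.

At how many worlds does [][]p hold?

5

1: successors {2}; []p there: 2:T. ✓
2: no successors, so [][]p holds vacuously. ✓
3: no successors, so [][]p holds vacuously. ✓
4: successors {1, 2, 5}; []p there: 1:F, 2:T, 5:F. ✗
5: successors {6}; []p there: 6:T. ✓
6: no successors, so [][]p holds vacuously. ✓
Satisfying worlds: {1, 2, 3, 5, 6}.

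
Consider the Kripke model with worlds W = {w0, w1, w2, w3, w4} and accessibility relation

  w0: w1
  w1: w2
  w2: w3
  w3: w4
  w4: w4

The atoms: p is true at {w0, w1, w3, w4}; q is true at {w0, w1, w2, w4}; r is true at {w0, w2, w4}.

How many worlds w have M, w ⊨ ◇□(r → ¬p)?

2

w0: successors {w1}; □(r → ¬p) there: w1:T. ✓
w1: successors {w2}; □(r → ¬p) there: w2:T. ✓
w2: successors {w3}; □(r → ¬p) there: w3:F. ✗
w3: successors {w4}; □(r → ¬p) there: w4:F. ✗
w4: successors {w4}; □(r → ¬p) there: w4:F. ✗
Satisfying worlds: {w0, w1}.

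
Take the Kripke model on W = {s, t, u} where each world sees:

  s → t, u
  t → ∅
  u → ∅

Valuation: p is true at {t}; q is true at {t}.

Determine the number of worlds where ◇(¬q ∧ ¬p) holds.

1

s: successors {t, u}; ¬q ∧ ¬p there: t:F, u:T. ✓
t: no successors, so ◇(¬q ∧ ¬p) fails. ✗
u: no successors, so ◇(¬q ∧ ¬p) fails. ✗
Satisfying worlds: {s}.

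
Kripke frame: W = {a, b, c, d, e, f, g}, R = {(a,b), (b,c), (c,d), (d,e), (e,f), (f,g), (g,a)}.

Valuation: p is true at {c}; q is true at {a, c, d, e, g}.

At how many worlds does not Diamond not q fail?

2

a: Diamond not q is T. ✗
b: Diamond not q is F. ✓
c: Diamond not q is F. ✓
d: Diamond not q is F. ✓
e: Diamond not q is T. ✗
f: Diamond not q is F. ✓
g: Diamond not q is F. ✓
Satisfying worlds: {b, c, d, f, g}.
So not Diamond not q fails at the other 2 worlds.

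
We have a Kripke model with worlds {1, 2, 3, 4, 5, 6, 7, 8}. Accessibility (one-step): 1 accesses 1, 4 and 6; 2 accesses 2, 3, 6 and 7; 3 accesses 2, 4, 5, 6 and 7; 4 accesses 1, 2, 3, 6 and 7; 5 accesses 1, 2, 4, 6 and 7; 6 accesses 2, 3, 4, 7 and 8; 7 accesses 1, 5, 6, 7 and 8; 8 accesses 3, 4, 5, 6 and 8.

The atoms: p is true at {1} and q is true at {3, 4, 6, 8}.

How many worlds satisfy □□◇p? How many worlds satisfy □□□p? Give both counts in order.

0 and 0

For □□◇p:
1: successors {1, 4, 6}; □◇p there: 1:F, 4:F, 6:F. ✗
2: successors {2, 3, 6, 7}; □◇p there: 2:F, 3:F, 6:F, 7:F. ✗
3: successors {2, 4, 5, 6, 7}; □◇p there: 2:F, 4:F, 5:F, 6:F, 7:F. ✗
4: successors {1, 2, 3, 6, 7}; □◇p there: 1:F, 2:F, 3:F, 6:F, 7:F. ✗
5: successors {1, 2, 4, 6, 7}; □◇p there: 1:F, 2:F, 4:F, 6:F, 7:F. ✗
6: successors {2, 3, 4, 7, 8}; □◇p there: 2:F, 3:F, 4:F, 7:F, 8:F. ✗
7: successors {1, 5, 6, 7, 8}; □◇p there: 1:F, 5:F, 6:F, 7:F, 8:F. ✗
8: successors {3, 4, 5, 6, 8}; □◇p there: 3:F, 4:F, 5:F, 6:F, 8:F. ✗
— 0 worlds.
For □□□p:
1: successors {1, 4, 6}; □□p there: 1:F, 4:F, 6:F. ✗
2: successors {2, 3, 6, 7}; □□p there: 2:F, 3:F, 6:F, 7:F. ✗
3: successors {2, 4, 5, 6, 7}; □□p there: 2:F, 4:F, 5:F, 6:F, 7:F. ✗
4: successors {1, 2, 3, 6, 7}; □□p there: 1:F, 2:F, 3:F, 6:F, 7:F. ✗
5: successors {1, 2, 4, 6, 7}; □□p there: 1:F, 2:F, 4:F, 6:F, 7:F. ✗
6: successors {2, 3, 4, 7, 8}; □□p there: 2:F, 3:F, 4:F, 7:F, 8:F. ✗
7: successors {1, 5, 6, 7, 8}; □□p there: 1:F, 5:F, 6:F, 7:F, 8:F. ✗
8: successors {3, 4, 5, 6, 8}; □□p there: 3:F, 4:F, 5:F, 6:F, 8:F. ✗
— 0 worlds.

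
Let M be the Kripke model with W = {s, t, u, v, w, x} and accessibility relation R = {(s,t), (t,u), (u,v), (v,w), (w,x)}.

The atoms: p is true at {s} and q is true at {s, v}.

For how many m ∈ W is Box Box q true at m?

3

s: successors {t}; Box q there: t:F. ✗
t: successors {u}; Box q there: u:T. ✓
u: successors {v}; Box q there: v:F. ✗
v: successors {w}; Box q there: w:F. ✗
w: successors {x}; Box q there: x:T. ✓
x: no successors, so Box Box q holds vacuously. ✓
Satisfying worlds: {t, w, x}.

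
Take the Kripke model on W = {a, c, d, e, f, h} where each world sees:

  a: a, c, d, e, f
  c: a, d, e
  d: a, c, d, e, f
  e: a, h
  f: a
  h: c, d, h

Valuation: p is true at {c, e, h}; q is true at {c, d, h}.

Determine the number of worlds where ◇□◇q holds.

a: successors {a, c, d, e, f}; □◇q there: a:F, c:T, d:F, e:T, f:T. ✓
c: successors {a, d, e}; □◇q there: a:F, d:F, e:T. ✓
d: successors {a, c, d, e, f}; □◇q there: a:F, c:T, d:F, e:T, f:T. ✓
e: successors {a, h}; □◇q there: a:F, h:T. ✓
f: successors {a}; □◇q there: a:F. ✗
h: successors {c, d, h}; □◇q there: c:T, d:F, h:T. ✓
Satisfying worlds: {a, c, d, e, h}.

5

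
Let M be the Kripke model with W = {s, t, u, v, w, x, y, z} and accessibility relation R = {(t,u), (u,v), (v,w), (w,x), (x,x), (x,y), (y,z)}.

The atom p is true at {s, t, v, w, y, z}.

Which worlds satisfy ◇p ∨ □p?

s: ◇p is F, □p is T. ✓
t: ◇p is F, □p is F. ✗
u: ◇p is T, □p is T. ✓
v: ◇p is T, □p is T. ✓
w: ◇p is F, □p is F. ✗
x: ◇p is T, □p is F. ✓
y: ◇p is T, □p is T. ✓
z: ◇p is F, □p is T. ✓

{s, u, v, x, y, z}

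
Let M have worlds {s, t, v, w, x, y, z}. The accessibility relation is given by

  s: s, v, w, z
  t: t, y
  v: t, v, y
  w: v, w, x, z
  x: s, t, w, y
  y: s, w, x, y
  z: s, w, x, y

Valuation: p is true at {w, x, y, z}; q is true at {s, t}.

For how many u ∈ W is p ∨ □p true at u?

4

s: p is F, □p is F. ✗
t: p is F, □p is F. ✗
v: p is F, □p is F. ✗
w: p is T, □p is F. ✓
x: p is T, □p is F. ✓
y: p is T, □p is F. ✓
z: p is T, □p is F. ✓
Satisfying worlds: {w, x, y, z}.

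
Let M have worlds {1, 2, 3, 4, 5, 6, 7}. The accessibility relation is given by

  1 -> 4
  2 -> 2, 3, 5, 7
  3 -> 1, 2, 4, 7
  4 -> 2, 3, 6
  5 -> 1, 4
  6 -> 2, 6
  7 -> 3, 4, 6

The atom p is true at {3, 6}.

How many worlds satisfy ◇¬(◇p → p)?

7

1: successors {4}; ¬(◇p → p) there: 4:T. ✓
2: successors {2, 3, 5, 7}; ¬(◇p → p) there: 2:T, 3:F, 5:F, 7:T. ✓
3: successors {1, 2, 4, 7}; ¬(◇p → p) there: 1:F, 2:T, 4:T, 7:T. ✓
4: successors {2, 3, 6}; ¬(◇p → p) there: 2:T, 3:F, 6:F. ✓
5: successors {1, 4}; ¬(◇p → p) there: 1:F, 4:T. ✓
6: successors {2, 6}; ¬(◇p → p) there: 2:T, 6:F. ✓
7: successors {3, 4, 6}; ¬(◇p → p) there: 3:F, 4:T, 6:F. ✓
Satisfying worlds: {1, 2, 3, 4, 5, 6, 7}.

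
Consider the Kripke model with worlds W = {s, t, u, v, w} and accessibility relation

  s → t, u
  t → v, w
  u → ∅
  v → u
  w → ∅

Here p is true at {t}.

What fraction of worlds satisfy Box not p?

4/5

s: successors {t, u}; not p there: t:F, u:T. ✗
t: successors {v, w}; not p there: v:T, w:T. ✓
u: no successors, so Box not p holds vacuously. ✓
v: successors {u}; not p there: u:T. ✓
w: no successors, so Box not p holds vacuously. ✓
That's 4 of 5 worlds, so 4/5.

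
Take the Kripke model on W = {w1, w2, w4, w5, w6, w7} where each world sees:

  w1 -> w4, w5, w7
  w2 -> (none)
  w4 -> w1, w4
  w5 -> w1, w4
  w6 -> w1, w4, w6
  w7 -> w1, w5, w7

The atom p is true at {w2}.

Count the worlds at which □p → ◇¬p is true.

5

w1: □p is F, ◇¬p is T. ✓
w2: □p is T, ◇¬p is F. ✗
w4: □p is F, ◇¬p is T. ✓
w5: □p is F, ◇¬p is T. ✓
w6: □p is F, ◇¬p is T. ✓
w7: □p is F, ◇¬p is T. ✓
Satisfying worlds: {w1, w4, w5, w6, w7}.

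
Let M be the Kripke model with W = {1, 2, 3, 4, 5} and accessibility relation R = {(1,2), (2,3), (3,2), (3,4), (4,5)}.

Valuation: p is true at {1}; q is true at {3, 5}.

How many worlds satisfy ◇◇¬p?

3

1: successors {2}; ◇¬p there: 2:T. ✓
2: successors {3}; ◇¬p there: 3:T. ✓
3: successors {2, 4}; ◇¬p there: 2:T, 4:T. ✓
4: successors {5}; ◇¬p there: 5:F. ✗
5: no successors, so ◇◇¬p fails. ✗
Satisfying worlds: {1, 2, 3}.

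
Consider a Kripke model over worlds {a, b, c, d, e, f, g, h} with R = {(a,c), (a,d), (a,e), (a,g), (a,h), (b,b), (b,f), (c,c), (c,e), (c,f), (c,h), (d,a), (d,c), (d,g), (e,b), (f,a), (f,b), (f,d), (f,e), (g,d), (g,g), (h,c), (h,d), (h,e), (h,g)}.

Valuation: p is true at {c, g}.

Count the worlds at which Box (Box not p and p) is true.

a: successors {c, d, e, g, h}; Box not p and p there: c:F, d:F, e:F, g:F, h:F. ✗
b: successors {b, f}; Box not p and p there: b:F, f:F. ✗
c: successors {c, e, f, h}; Box not p and p there: c:F, e:F, f:F, h:F. ✗
d: successors {a, c, g}; Box not p and p there: a:F, c:F, g:F. ✗
e: successors {b}; Box not p and p there: b:F. ✗
f: successors {a, b, d, e}; Box not p and p there: a:F, b:F, d:F, e:F. ✗
g: successors {d, g}; Box not p and p there: d:F, g:F. ✗
h: successors {c, d, e, g}; Box not p and p there: c:F, d:F, e:F, g:F. ✗
Satisfying worlds: ∅.

0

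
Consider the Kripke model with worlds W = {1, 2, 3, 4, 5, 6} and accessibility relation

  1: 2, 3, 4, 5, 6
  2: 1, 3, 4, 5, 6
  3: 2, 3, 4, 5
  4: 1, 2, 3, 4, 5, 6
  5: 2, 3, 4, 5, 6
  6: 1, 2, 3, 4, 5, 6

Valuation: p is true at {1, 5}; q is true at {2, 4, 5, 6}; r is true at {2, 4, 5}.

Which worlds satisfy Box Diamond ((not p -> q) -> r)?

{1, 2, 3, 4, 5, 6}

1: successors {2, 3, 4, 5, 6}; Diamond ((not p -> q) -> r) there: 2:T, 3:T, 4:T, 5:T, 6:T. ✓
2: successors {1, 3, 4, 5, 6}; Diamond ((not p -> q) -> r) there: 1:T, 3:T, 4:T, 5:T, 6:T. ✓
3: successors {2, 3, 4, 5}; Diamond ((not p -> q) -> r) there: 2:T, 3:T, 4:T, 5:T. ✓
4: successors {1, 2, 3, 4, 5, 6}; Diamond ((not p -> q) -> r) there: 1:T, 2:T, 3:T, 4:T, 5:T, 6:T. ✓
5: successors {2, 3, 4, 5, 6}; Diamond ((not p -> q) -> r) there: 2:T, 3:T, 4:T, 5:T, 6:T. ✓
6: successors {1, 2, 3, 4, 5, 6}; Diamond ((not p -> q) -> r) there: 1:T, 2:T, 3:T, 4:T, 5:T, 6:T. ✓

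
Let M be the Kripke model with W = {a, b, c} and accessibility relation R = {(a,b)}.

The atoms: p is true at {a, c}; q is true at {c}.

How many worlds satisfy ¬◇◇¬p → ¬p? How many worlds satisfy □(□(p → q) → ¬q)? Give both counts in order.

For ¬◇◇¬p → ¬p:
a: ¬◇◇¬p is T, ¬p is F. ✗
b: ¬◇◇¬p is T, ¬p is T. ✓
c: ¬◇◇¬p is T, ¬p is F. ✗
— 1 world.
For □(□(p → q) → ¬q):
a: successors {b}; □(p → q) → ¬q there: b:T. ✓
b: no successors, so □(□(p → q) → ¬q) holds vacuously. ✓
c: no successors, so □(□(p → q) → ¬q) holds vacuously. ✓
— 3 worlds.

1 and 3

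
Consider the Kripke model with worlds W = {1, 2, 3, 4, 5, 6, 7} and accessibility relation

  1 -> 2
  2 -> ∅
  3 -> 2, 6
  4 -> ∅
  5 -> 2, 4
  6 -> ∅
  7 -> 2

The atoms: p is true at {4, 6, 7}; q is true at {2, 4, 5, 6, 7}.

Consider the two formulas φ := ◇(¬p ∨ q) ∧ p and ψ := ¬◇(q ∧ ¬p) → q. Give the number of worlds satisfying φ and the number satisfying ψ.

1 and 7

For ◇(¬p ∨ q) ∧ p:
1: ◇(¬p ∨ q) is T, p is F. ✗
2: ◇(¬p ∨ q) is F, p is F. ✗
3: ◇(¬p ∨ q) is T, p is F. ✗
4: ◇(¬p ∨ q) is F, p is T. ✗
5: ◇(¬p ∨ q) is T, p is F. ✗
6: ◇(¬p ∨ q) is F, p is T. ✗
7: ◇(¬p ∨ q) is T, p is T. ✓
— 1 world.
For ¬◇(q ∧ ¬p) → q:
1: ¬◇(q ∧ ¬p) is F, q is F. ✓
2: ¬◇(q ∧ ¬p) is T, q is T. ✓
3: ¬◇(q ∧ ¬p) is F, q is F. ✓
4: ¬◇(q ∧ ¬p) is T, q is T. ✓
5: ¬◇(q ∧ ¬p) is F, q is T. ✓
6: ¬◇(q ∧ ¬p) is T, q is T. ✓
7: ¬◇(q ∧ ¬p) is F, q is T. ✓
— 7 worlds.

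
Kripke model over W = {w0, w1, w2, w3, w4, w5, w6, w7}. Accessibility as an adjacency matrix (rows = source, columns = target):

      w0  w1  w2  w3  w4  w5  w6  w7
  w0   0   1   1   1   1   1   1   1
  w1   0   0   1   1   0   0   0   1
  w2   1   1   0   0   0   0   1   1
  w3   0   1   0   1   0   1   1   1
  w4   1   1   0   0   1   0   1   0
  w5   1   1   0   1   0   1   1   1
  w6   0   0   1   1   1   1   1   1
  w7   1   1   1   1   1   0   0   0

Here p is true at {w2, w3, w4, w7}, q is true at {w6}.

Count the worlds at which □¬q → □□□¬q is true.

6

w0: □¬q is F, □□□¬q is F. ✓
w1: □¬q is T, □□□¬q is F. ✗
w2: □¬q is F, □□□¬q is F. ✓
w3: □¬q is F, □□□¬q is F. ✓
w4: □¬q is F, □□□¬q is F. ✓
w5: □¬q is F, □□□¬q is F. ✓
w6: □¬q is F, □□□¬q is F. ✓
w7: □¬q is T, □□□¬q is F. ✗
Satisfying worlds: {w0, w2, w3, w4, w5, w6}.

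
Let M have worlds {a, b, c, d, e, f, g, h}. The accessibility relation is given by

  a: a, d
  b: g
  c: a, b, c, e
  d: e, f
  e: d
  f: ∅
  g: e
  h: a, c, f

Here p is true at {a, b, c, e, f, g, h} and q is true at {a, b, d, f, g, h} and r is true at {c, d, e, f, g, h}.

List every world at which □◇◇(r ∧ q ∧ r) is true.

{a, b, e, f, g}

a: successors {a, d}; ◇◇(r ∧ q ∧ r) there: a:T, d:T. ✓
b: successors {g}; ◇◇(r ∧ q ∧ r) there: g:T. ✓
c: successors {a, b, c, e}; ◇◇(r ∧ q ∧ r) there: a:T, b:F, c:T, e:T. ✗
d: successors {e, f}; ◇◇(r ∧ q ∧ r) there: e:T, f:F. ✗
e: successors {d}; ◇◇(r ∧ q ∧ r) there: d:T. ✓
f: no successors, so □◇◇(r ∧ q ∧ r) holds vacuously. ✓
g: successors {e}; ◇◇(r ∧ q ∧ r) there: e:T. ✓
h: successors {a, c, f}; ◇◇(r ∧ q ∧ r) there: a:T, c:T, f:F. ✗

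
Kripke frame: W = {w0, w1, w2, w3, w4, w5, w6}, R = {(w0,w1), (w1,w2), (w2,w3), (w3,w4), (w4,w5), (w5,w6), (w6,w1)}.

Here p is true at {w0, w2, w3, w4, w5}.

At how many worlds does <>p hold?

w0: successors {w1}; p there: w1:F. ✗
w1: successors {w2}; p there: w2:T. ✓
w2: successors {w3}; p there: w3:T. ✓
w3: successors {w4}; p there: w4:T. ✓
w4: successors {w5}; p there: w5:T. ✓
w5: successors {w6}; p there: w6:F. ✗
w6: successors {w1}; p there: w1:F. ✗
Satisfying worlds: {w1, w2, w3, w4}.

4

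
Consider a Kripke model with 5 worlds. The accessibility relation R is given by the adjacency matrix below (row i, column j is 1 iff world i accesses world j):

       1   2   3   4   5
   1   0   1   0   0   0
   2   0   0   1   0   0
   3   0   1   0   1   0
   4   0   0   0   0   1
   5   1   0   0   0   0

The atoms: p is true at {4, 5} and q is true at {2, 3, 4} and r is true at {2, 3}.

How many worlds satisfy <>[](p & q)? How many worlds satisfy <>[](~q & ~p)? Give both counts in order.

For <>[](p & q):
1: successors {2}; [](p & q) there: 2:F. ✗
2: successors {3}; [](p & q) there: 3:F. ✗
3: successors {2, 4}; [](p & q) there: 2:F, 4:F. ✗
4: successors {5}; [](p & q) there: 5:F. ✗
5: successors {1}; [](p & q) there: 1:F. ✗
— 0 worlds.
For <>[](~q & ~p):
1: successors {2}; [](~q & ~p) there: 2:F. ✗
2: successors {3}; [](~q & ~p) there: 3:F. ✗
3: successors {2, 4}; [](~q & ~p) there: 2:F, 4:F. ✗
4: successors {5}; [](~q & ~p) there: 5:T. ✓
5: successors {1}; [](~q & ~p) there: 1:F. ✗
— 1 world.

0 and 1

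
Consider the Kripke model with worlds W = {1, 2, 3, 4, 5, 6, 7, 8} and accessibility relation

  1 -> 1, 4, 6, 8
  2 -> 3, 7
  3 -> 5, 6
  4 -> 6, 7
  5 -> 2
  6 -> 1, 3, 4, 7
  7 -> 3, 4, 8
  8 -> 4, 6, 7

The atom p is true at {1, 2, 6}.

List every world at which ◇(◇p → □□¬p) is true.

1: successors {1, 4, 6, 8}; ◇p → □□¬p there: 1:F, 4:F, 6:F, 8:F. ✗
2: successors {3, 7}; ◇p → □□¬p there: 3:F, 7:T. ✓
3: successors {5, 6}; ◇p → □□¬p there: 5:T, 6:F. ✓
4: successors {6, 7}; ◇p → □□¬p there: 6:F, 7:T. ✓
5: successors {2}; ◇p → □□¬p there: 2:T. ✓
6: successors {1, 3, 4, 7}; ◇p → □□¬p there: 1:F, 3:F, 4:F, 7:T. ✓
7: successors {3, 4, 8}; ◇p → □□¬p there: 3:F, 4:F, 8:F. ✗
8: successors {4, 6, 7}; ◇p → □□¬p there: 4:F, 6:F, 7:T. ✓

{2, 3, 4, 5, 6, 8}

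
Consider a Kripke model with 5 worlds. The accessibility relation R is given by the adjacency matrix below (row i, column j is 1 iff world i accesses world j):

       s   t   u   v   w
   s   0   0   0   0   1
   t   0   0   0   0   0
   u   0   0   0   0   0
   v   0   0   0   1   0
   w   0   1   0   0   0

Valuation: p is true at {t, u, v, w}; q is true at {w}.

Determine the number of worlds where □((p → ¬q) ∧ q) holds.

2

s: successors {w}; (p → ¬q) ∧ q there: w:F. ✗
t: no successors, so □((p → ¬q) ∧ q) holds vacuously. ✓
u: no successors, so □((p → ¬q) ∧ q) holds vacuously. ✓
v: successors {v}; (p → ¬q) ∧ q there: v:F. ✗
w: successors {t}; (p → ¬q) ∧ q there: t:F. ✗
Satisfying worlds: {t, u}.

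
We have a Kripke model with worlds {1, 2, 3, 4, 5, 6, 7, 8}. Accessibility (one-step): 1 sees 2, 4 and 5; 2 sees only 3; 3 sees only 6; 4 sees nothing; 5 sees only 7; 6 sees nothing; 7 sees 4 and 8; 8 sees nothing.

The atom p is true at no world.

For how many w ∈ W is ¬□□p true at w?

1: □□p is F. ✓
2: □□p is F. ✓
3: □□p is T. ✗
4: □□p is T. ✗
5: □□p is F. ✓
6: □□p is T. ✗
7: □□p is T. ✗
8: □□p is T. ✗
Satisfying worlds: {1, 2, 5}.

3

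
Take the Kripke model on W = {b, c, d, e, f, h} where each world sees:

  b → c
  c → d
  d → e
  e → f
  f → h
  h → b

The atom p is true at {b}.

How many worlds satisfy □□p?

1

b: successors {c}; □p there: c:F. ✗
c: successors {d}; □p there: d:F. ✗
d: successors {e}; □p there: e:F. ✗
e: successors {f}; □p there: f:F. ✗
f: successors {h}; □p there: h:T. ✓
h: successors {b}; □p there: b:F. ✗
Satisfying worlds: {f}.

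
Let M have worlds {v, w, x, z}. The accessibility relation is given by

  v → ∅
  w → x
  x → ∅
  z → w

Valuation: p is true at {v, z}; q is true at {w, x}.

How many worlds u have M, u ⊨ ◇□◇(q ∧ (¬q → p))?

v: no successors, so ◇□◇(q ∧ (¬q → p)) fails. ✗
w: successors {x}; □◇(q ∧ (¬q → p)) there: x:T. ✓
x: no successors, so ◇□◇(q ∧ (¬q → p)) fails. ✗
z: successors {w}; □◇(q ∧ (¬q → p)) there: w:F. ✗
Satisfying worlds: {w}.

1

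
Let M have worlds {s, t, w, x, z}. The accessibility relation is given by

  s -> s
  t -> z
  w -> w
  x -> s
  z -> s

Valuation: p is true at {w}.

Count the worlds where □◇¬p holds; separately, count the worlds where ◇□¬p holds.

For □◇¬p:
s: successors {s}; ◇¬p there: s:T. ✓
t: successors {z}; ◇¬p there: z:T. ✓
w: successors {w}; ◇¬p there: w:F. ✗
x: successors {s}; ◇¬p there: s:T. ✓
z: successors {s}; ◇¬p there: s:T. ✓
— 4 worlds.
For ◇□¬p:
s: successors {s}; □¬p there: s:T. ✓
t: successors {z}; □¬p there: z:T. ✓
w: successors {w}; □¬p there: w:F. ✗
x: successors {s}; □¬p there: s:T. ✓
z: successors {s}; □¬p there: s:T. ✓
— 4 worlds.

4 and 4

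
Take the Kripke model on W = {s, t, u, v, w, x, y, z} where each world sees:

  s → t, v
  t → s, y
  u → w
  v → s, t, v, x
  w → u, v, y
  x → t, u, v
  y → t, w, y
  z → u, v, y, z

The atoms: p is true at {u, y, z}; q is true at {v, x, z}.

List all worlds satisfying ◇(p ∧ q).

s: successors {t, v}; p ∧ q there: t:F, v:F. ✗
t: successors {s, y}; p ∧ q there: s:F, y:F. ✗
u: successors {w}; p ∧ q there: w:F. ✗
v: successors {s, t, v, x}; p ∧ q there: s:F, t:F, v:F, x:F. ✗
w: successors {u, v, y}; p ∧ q there: u:F, v:F, y:F. ✗
x: successors {t, u, v}; p ∧ q there: t:F, u:F, v:F. ✗
y: successors {t, w, y}; p ∧ q there: t:F, w:F, y:F. ✗
z: successors {u, v, y, z}; p ∧ q there: u:F, v:F, y:F, z:T. ✓

{z}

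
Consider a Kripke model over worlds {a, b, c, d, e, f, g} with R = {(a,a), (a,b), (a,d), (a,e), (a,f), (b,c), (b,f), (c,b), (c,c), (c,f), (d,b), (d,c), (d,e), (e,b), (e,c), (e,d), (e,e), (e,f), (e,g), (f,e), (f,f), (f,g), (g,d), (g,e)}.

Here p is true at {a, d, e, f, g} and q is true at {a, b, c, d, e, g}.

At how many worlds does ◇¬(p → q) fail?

a: successors {a, b, d, e, f}; ¬(p → q) there: a:F, b:F, d:F, e:F, f:T. ✓
b: successors {c, f}; ¬(p → q) there: c:F, f:T. ✓
c: successors {b, c, f}; ¬(p → q) there: b:F, c:F, f:T. ✓
d: successors {b, c, e}; ¬(p → q) there: b:F, c:F, e:F. ✗
e: successors {b, c, d, e, f, g}; ¬(p → q) there: b:F, c:F, d:F, e:F, f:T, g:F. ✓
f: successors {e, f, g}; ¬(p → q) there: e:F, f:T, g:F. ✓
g: successors {d, e}; ¬(p → q) there: d:F, e:F. ✗
Satisfying worlds: {a, b, c, e, f}.
So ◇¬(p → q) fails at the other 2 worlds.

2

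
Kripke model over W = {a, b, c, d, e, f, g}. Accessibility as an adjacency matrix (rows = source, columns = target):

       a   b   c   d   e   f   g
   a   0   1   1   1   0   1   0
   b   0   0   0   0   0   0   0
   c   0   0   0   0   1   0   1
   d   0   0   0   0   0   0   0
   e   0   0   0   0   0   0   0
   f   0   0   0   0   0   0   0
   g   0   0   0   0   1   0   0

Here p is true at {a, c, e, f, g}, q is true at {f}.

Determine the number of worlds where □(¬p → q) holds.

6

a: successors {b, c, d, f}; ¬p → q there: b:F, c:T, d:F, f:T. ✗
b: no successors, so □(¬p → q) holds vacuously. ✓
c: successors {e, g}; ¬p → q there: e:T, g:T. ✓
d: no successors, so □(¬p → q) holds vacuously. ✓
e: no successors, so □(¬p → q) holds vacuously. ✓
f: no successors, so □(¬p → q) holds vacuously. ✓
g: successors {e}; ¬p → q there: e:T. ✓
Satisfying worlds: {b, c, d, e, f, g}.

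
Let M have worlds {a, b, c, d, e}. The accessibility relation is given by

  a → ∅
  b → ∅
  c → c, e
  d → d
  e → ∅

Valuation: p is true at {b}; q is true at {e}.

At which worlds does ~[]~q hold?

a: []~q is T. ✗
b: []~q is T. ✗
c: []~q is F. ✓
d: []~q is T. ✗
e: []~q is T. ✗

{c}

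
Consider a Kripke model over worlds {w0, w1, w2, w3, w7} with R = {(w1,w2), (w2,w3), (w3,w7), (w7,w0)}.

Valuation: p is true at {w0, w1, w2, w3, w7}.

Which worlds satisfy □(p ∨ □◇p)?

w0: no successors, so □(p ∨ □◇p) holds vacuously. ✓
w1: successors {w2}; p ∨ □◇p there: w2:T. ✓
w2: successors {w3}; p ∨ □◇p there: w3:T. ✓
w3: successors {w7}; p ∨ □◇p there: w7:T. ✓
w7: successors {w0}; p ∨ □◇p there: w0:T. ✓

{w0, w1, w2, w3, w7}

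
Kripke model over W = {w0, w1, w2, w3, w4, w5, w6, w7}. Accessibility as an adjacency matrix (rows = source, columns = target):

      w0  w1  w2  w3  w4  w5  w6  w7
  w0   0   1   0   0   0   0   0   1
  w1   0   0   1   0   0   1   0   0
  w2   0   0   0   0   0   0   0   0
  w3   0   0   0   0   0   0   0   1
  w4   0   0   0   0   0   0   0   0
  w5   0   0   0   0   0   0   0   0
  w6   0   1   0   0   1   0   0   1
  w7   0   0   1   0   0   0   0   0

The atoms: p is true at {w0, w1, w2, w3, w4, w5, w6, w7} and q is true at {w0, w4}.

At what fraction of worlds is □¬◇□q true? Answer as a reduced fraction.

5/8

w0: successors {w1, w7}; ¬◇□q there: w1:F, w7:F. ✗
w1: successors {w2, w5}; ¬◇□q there: w2:T, w5:T. ✓
w2: no successors, so □¬◇□q holds vacuously. ✓
w3: successors {w7}; ¬◇□q there: w7:F. ✗
w4: no successors, so □¬◇□q holds vacuously. ✓
w5: no successors, so □¬◇□q holds vacuously. ✓
w6: successors {w1, w4, w7}; ¬◇□q there: w1:F, w4:T, w7:F. ✗
w7: successors {w2}; ¬◇□q there: w2:T. ✓
That's 5 of 8 worlds, so 5/8.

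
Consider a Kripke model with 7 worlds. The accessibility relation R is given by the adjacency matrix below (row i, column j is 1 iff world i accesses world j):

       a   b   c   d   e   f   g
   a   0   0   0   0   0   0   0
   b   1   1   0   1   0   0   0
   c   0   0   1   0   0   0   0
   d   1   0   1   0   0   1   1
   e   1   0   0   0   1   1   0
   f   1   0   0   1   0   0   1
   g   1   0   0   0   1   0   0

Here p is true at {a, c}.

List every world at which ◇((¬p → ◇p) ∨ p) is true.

{b, c, d, e, f, g}

a: no successors, so ◇((¬p → ◇p) ∨ p) fails. ✗
b: successors {a, b, d}; (¬p → ◇p) ∨ p there: a:T, b:T, d:T. ✓
c: successors {c}; (¬p → ◇p) ∨ p there: c:T. ✓
d: successors {a, c, f, g}; (¬p → ◇p) ∨ p there: a:T, c:T, f:T, g:T. ✓
e: successors {a, e, f}; (¬p → ◇p) ∨ p there: a:T, e:T, f:T. ✓
f: successors {a, d, g}; (¬p → ◇p) ∨ p there: a:T, d:T, g:T. ✓
g: successors {a, e}; (¬p → ◇p) ∨ p there: a:T, e:T. ✓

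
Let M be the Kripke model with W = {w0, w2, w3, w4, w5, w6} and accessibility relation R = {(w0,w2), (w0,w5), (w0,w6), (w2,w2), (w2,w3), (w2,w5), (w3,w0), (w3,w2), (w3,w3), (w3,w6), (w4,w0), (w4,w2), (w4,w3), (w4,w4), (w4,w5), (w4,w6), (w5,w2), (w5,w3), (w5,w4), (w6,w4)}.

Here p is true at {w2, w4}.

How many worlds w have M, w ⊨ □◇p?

w0: successors {w2, w5, w6}; ◇p there: w2:T, w5:T, w6:T. ✓
w2: successors {w2, w3, w5}; ◇p there: w2:T, w3:T, w5:T. ✓
w3: successors {w0, w2, w3, w6}; ◇p there: w0:T, w2:T, w3:T, w6:T. ✓
w4: successors {w0, w2, w3, w4, w5, w6}; ◇p there: w0:T, w2:T, w3:T, w4:T, w5:T, w6:T. ✓
w5: successors {w2, w3, w4}; ◇p there: w2:T, w3:T, w4:T. ✓
w6: successors {w4}; ◇p there: w4:T. ✓
Satisfying worlds: {w0, w2, w3, w4, w5, w6}.

6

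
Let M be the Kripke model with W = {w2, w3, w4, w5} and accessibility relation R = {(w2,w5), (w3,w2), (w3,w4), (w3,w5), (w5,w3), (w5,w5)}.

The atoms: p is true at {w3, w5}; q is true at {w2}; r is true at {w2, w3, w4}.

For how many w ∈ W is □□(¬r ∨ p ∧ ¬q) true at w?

w2: successors {w5}; □(¬r ∨ p ∧ ¬q) there: w5:T. ✓
w3: successors {w2, w4, w5}; □(¬r ∨ p ∧ ¬q) there: w2:T, w4:T, w5:T. ✓
w4: no successors, so □□(¬r ∨ p ∧ ¬q) holds vacuously. ✓
w5: successors {w3, w5}; □(¬r ∨ p ∧ ¬q) there: w3:F, w5:T. ✗
Satisfying worlds: {w2, w3, w4}.

3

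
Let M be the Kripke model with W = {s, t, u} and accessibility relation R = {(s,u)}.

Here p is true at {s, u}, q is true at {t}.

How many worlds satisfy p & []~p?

s: p is T, []~p is F. ✗
t: p is F, []~p is T. ✗
u: p is T, []~p is T. ✓
Satisfying worlds: {u}.

1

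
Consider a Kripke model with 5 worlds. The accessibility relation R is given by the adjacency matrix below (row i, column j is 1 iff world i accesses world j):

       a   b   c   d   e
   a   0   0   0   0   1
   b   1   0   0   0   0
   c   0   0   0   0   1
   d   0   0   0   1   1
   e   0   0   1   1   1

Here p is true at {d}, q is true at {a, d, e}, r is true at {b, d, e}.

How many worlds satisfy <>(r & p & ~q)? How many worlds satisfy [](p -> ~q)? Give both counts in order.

For <>(r & p & ~q):
a: successors {e}; r & p & ~q there: e:F. ✗
b: successors {a}; r & p & ~q there: a:F. ✗
c: successors {e}; r & p & ~q there: e:F. ✗
d: successors {d, e}; r & p & ~q there: d:F, e:F. ✗
e: successors {c, d, e}; r & p & ~q there: c:F, d:F, e:F. ✗
— 0 worlds.
For [](p -> ~q):
a: successors {e}; p -> ~q there: e:T. ✓
b: successors {a}; p -> ~q there: a:T. ✓
c: successors {e}; p -> ~q there: e:T. ✓
d: successors {d, e}; p -> ~q there: d:F, e:T. ✗
e: successors {c, d, e}; p -> ~q there: c:T, d:F, e:T. ✗
— 3 worlds.

0 and 3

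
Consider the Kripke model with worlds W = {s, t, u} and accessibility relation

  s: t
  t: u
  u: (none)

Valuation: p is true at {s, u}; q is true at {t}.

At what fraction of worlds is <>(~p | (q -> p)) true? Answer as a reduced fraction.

2/3

s: successors {t}; ~p | (q -> p) there: t:T. ✓
t: successors {u}; ~p | (q -> p) there: u:T. ✓
u: no successors, so <>(~p | (q -> p)) fails. ✗
That's 2 of 3 worlds, so 2/3.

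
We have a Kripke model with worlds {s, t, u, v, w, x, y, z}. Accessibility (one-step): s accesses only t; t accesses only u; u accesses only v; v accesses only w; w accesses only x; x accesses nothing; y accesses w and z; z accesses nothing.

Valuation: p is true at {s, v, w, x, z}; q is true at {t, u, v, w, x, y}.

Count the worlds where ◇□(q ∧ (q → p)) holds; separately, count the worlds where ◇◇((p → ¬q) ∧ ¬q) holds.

5 and 0

For ◇□(q ∧ (q → p)):
s: successors {t}; □(q ∧ (q → p)) there: t:F. ✗
t: successors {u}; □(q ∧ (q → p)) there: u:T. ✓
u: successors {v}; □(q ∧ (q → p)) there: v:T. ✓
v: successors {w}; □(q ∧ (q → p)) there: w:T. ✓
w: successors {x}; □(q ∧ (q → p)) there: x:T. ✓
x: no successors, so ◇□(q ∧ (q → p)) fails. ✗
y: successors {w, z}; □(q ∧ (q → p)) there: w:T, z:T. ✓
z: no successors, so ◇□(q ∧ (q → p)) fails. ✗
— 5 worlds.
For ◇◇((p → ¬q) ∧ ¬q):
s: successors {t}; ◇((p → ¬q) ∧ ¬q) there: t:F. ✗
t: successors {u}; ◇((p → ¬q) ∧ ¬q) there: u:F. ✗
u: successors {v}; ◇((p → ¬q) ∧ ¬q) there: v:F. ✗
v: successors {w}; ◇((p → ¬q) ∧ ¬q) there: w:F. ✗
w: successors {x}; ◇((p → ¬q) ∧ ¬q) there: x:F. ✗
x: no successors, so ◇◇((p → ¬q) ∧ ¬q) fails. ✗
y: successors {w, z}; ◇((p → ¬q) ∧ ¬q) there: w:F, z:F. ✗
z: no successors, so ◇◇((p → ¬q) ∧ ¬q) fails. ✗
— 0 worlds.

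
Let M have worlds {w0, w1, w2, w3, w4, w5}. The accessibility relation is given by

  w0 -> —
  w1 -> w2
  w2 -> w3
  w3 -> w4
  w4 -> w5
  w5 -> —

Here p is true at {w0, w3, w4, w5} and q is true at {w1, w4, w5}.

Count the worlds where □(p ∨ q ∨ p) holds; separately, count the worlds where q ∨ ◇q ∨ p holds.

For □(p ∨ q ∨ p):
w0: no successors, so □(p ∨ q ∨ p) holds vacuously. ✓
w1: successors {w2}; p ∨ q ∨ p there: w2:F. ✗
w2: successors {w3}; p ∨ q ∨ p there: w3:T. ✓
w3: successors {w4}; p ∨ q ∨ p there: w4:T. ✓
w4: successors {w5}; p ∨ q ∨ p there: w5:T. ✓
w5: no successors, so □(p ∨ q ∨ p) holds vacuously. ✓
— 5 worlds.
For q ∨ ◇q ∨ p:
w0: q ∨ ◇q is F, p is T. ✓
w1: q ∨ ◇q is T, p is F. ✓
w2: q ∨ ◇q is F, p is F. ✗
w3: q ∨ ◇q is T, p is T. ✓
w4: q ∨ ◇q is T, p is T. ✓
w5: q ∨ ◇q is T, p is T. ✓
— 5 worlds.

5 and 5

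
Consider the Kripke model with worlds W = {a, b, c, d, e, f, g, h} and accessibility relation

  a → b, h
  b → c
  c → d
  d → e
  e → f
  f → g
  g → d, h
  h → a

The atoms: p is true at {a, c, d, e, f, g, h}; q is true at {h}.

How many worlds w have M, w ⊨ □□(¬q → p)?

7

a: successors {b, h}; □(¬q → p) there: b:T, h:T. ✓
b: successors {c}; □(¬q → p) there: c:T. ✓
c: successors {d}; □(¬q → p) there: d:T. ✓
d: successors {e}; □(¬q → p) there: e:T. ✓
e: successors {f}; □(¬q → p) there: f:T. ✓
f: successors {g}; □(¬q → p) there: g:T. ✓
g: successors {d, h}; □(¬q → p) there: d:T, h:T. ✓
h: successors {a}; □(¬q → p) there: a:F. ✗
Satisfying worlds: {a, b, c, d, e, f, g}.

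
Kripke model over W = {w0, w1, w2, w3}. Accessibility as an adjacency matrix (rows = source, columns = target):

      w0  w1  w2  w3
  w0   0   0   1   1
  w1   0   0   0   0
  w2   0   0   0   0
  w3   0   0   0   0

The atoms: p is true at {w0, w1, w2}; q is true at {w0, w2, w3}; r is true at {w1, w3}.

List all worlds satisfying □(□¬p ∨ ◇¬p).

{w0, w1, w2, w3}

w0: successors {w2, w3}; □¬p ∨ ◇¬p there: w2:T, w3:T. ✓
w1: no successors, so □(□¬p ∨ ◇¬p) holds vacuously. ✓
w2: no successors, so □(□¬p ∨ ◇¬p) holds vacuously. ✓
w3: no successors, so □(□¬p ∨ ◇¬p) holds vacuously. ✓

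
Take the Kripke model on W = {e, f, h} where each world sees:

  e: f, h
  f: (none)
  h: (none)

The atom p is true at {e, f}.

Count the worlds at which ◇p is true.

1

e: successors {f, h}; p there: f:T, h:F. ✓
f: no successors, so ◇p fails. ✗
h: no successors, so ◇p fails. ✗
Satisfying worlds: {e}.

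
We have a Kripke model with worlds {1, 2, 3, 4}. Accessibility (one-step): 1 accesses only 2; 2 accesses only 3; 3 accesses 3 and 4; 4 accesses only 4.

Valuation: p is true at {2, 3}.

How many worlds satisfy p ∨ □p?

1: p is F, □p is T. ✓
2: p is T, □p is T. ✓
3: p is T, □p is F. ✓
4: p is F, □p is F. ✗
Satisfying worlds: {1, 2, 3}.

3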